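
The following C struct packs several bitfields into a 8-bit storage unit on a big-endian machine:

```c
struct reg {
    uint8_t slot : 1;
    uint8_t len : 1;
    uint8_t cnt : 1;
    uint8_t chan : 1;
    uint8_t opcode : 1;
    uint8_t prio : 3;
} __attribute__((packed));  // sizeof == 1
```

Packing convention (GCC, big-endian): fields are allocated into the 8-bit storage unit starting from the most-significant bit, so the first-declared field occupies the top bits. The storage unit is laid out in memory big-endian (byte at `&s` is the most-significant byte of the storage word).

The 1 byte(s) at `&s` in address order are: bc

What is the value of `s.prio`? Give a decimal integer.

4

[0]=0xbc (big-endian) → word 0xbc
slot:1 @ bit 7 → (0xbc>>7)&0x1 = 0x1
len:1 @ bit 6 → (0xbc>>6)&0x1 = 0x0
cnt:1 @ bit 5 → (0xbc>>5)&0x1 = 0x1
chan:1 @ bit 4 → (0xbc>>4)&0x1 = 0x1
opcode:1 @ bit 3 → (0xbc>>3)&0x1 = 0x1
prio:3 @ bit 0 → (0xbc>>0)&0x7 = 0x4  ←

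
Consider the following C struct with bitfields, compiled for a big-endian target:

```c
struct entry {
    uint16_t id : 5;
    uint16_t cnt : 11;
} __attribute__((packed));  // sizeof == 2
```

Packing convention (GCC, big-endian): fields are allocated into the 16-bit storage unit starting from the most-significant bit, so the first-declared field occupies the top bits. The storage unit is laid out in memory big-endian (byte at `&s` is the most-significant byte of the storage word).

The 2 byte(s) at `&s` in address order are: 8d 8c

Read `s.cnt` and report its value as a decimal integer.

1420

[0]=0x8d [1]=0x8c (big-endian) → word 0x8d8c
id [11+:5] = (word>>11) & 0x1f = 17
cnt [0+:11] = (word>>0) & 0x7ff = 1420  ←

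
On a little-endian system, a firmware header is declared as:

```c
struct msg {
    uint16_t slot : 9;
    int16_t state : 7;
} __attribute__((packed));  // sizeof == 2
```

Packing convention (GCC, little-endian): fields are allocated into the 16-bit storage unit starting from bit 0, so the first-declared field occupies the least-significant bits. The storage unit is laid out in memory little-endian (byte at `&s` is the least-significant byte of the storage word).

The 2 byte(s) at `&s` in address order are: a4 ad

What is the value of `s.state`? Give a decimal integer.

-42

[0]=0xa4 [1]=0xad (little-endian) → word 0xada4
slot [0+:9] = (word>>0) & 0x1ff = 420
state [9+:7] = (word>>9) & 0x7f = 86  ←
state signed 7b, MSB=1: 86 - 128 = -42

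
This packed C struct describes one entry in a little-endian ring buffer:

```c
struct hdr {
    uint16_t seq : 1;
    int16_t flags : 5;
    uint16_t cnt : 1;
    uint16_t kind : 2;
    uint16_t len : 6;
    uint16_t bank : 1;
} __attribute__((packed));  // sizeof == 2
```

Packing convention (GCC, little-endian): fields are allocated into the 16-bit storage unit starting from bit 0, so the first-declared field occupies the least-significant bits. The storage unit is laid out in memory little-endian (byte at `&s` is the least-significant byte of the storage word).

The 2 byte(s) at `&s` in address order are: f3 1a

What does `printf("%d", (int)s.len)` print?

13

[0]=0xf3 [1]=0x1a (little-endian) → word 0x1af3
seq [0+:1] = (word>>0) & 0x1 = 1
flags [1+:5] = (word>>1) & 0x1f = 25
cnt [6+:1] = (word>>6) & 0x1 = 1
kind [7+:2] = (word>>7) & 0x3 = 1
len [9+:6] = (word>>9) & 0x3f = 13  ←
bank [15+:1] = (word>>15) & 0x1 = 0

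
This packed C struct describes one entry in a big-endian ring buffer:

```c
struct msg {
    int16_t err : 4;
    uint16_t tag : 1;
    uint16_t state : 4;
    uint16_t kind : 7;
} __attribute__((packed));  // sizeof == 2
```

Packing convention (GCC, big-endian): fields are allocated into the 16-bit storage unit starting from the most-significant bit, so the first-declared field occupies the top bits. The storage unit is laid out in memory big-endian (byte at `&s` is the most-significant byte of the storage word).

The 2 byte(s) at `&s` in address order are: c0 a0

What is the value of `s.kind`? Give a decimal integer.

[0]=0xc0 [1]=0xa0 (big-endian) → word 0xc0a0
err [12+:4] = (word>>12) & 0xf = 12
tag [11+:1] = (word>>11) & 0x1 = 0
state [7+:4] = (word>>7) & 0xf = 1
kind [0+:7] = (word>>0) & 0x7f = 32  ←

32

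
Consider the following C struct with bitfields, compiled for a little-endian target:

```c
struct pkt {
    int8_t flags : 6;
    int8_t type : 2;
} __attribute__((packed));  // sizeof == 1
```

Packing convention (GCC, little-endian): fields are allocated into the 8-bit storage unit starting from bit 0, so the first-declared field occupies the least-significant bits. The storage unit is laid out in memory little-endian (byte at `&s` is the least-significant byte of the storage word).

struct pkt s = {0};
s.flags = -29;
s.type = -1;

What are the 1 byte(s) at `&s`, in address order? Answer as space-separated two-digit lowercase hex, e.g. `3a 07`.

e3

flags (6b) val=-29 bits=0x23 at bit 0: 0x23
type (2b) val=-1 bits=0x3 at bit 6: 0xe3
word = 0xe3 → little-endian bytes:
  [0]=0xe3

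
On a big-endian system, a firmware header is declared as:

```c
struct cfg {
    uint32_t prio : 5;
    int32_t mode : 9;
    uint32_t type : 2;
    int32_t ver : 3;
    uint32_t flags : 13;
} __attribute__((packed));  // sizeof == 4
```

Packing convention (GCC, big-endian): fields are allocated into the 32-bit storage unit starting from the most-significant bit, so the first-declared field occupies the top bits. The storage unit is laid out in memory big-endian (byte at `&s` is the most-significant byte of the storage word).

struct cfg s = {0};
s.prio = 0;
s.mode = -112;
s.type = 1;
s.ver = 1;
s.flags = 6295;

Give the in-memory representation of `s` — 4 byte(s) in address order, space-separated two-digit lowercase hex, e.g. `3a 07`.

prio (5b) val=0 bits=0x0 at bit 27: 0x00000000
mode (9b) val=-112 bits=0x190 at bit 18: 0x06400000
type (2b) val=1 bits=0x1 at bit 16: 0x06410000
ver (3b) val=1 bits=0x1 at bit 13: 0x06412000
flags (13b) val=6295 bits=0x1897 at bit 0: 0x06413897
word = 0x06413897 → big-endian bytes:
  [0]=0x06  [1]=0x41  [2]=0x38  [3]=0x97

06 41 38 97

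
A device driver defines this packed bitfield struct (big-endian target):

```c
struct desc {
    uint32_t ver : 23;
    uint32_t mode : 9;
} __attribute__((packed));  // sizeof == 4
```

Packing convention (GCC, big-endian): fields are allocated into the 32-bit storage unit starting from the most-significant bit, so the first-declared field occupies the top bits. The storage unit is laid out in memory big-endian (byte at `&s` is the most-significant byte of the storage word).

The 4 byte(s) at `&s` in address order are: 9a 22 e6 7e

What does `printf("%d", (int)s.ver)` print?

5050739

[0]=0x9a [1]=0x22 [2]=0xe6 [3]=0x7e (big-endian) → word 0x9a22e67e
ver:23 @ bit 9 → (0x9a22e67e>>9)&0x7fffff = 0x4d1173  ←
mode:9 @ bit 0 → (0x9a22e67e>>0)&0x1ff = 0x7e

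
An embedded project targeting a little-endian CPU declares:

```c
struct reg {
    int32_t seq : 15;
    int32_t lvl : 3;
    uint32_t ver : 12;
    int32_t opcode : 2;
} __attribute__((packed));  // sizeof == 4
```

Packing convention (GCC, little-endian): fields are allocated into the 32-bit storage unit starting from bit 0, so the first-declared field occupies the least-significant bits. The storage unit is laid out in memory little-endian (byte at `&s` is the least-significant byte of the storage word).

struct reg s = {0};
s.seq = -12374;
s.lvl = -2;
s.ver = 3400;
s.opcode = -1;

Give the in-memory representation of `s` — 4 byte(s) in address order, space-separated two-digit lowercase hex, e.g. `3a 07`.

aa 4f 23 f5

seq:15 = -12374 → 0x4faa << 0 → word 0x00004faa
lvl:3 = -2 → 0x6 << 15 → word 0x00034faa
ver:12 = 3400 → 0xd48 << 18 → word 0x35234faa
opcode:2 = -1 → 0x3 << 30 → word 0xf5234faa
word = 0xf5234faa → little-endian bytes:
  [0]=0xaa  [1]=0x4f  [2]=0x23  [3]=0xf5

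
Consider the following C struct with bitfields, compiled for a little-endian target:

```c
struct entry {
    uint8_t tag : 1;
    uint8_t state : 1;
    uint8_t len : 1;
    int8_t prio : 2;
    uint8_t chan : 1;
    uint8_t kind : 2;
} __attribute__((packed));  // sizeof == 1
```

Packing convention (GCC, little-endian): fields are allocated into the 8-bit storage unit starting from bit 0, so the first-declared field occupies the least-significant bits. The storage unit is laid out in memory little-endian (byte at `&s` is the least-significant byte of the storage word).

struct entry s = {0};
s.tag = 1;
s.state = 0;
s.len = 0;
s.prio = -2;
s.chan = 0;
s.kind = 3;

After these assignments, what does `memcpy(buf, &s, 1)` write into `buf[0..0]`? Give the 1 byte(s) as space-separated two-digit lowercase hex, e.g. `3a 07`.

d1

tag (1b) val=1 bits=0x1 at bit 0: 0x01
state (1b) val=0 bits=0x0 at bit 1: 0x01
len (1b) val=0 bits=0x0 at bit 2: 0x01
prio (2b) val=-2 bits=0x2 at bit 3: 0x11
chan (1b) val=0 bits=0x0 at bit 5: 0x11
kind (2b) val=3 bits=0x3 at bit 6: 0xd1
word = 0xd1 → little-endian bytes:
  [0]=0xd1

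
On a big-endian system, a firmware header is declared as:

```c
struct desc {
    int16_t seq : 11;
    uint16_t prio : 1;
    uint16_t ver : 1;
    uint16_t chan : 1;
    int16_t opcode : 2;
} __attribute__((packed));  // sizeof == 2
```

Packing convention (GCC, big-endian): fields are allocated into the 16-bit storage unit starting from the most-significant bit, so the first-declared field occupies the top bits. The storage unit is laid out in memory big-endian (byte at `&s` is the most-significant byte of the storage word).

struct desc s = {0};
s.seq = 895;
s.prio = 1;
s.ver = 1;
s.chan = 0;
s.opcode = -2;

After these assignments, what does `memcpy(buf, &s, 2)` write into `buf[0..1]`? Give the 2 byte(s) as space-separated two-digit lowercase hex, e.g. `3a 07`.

6f fa

[5+:11] seq=895 & 0x7ff = 0x37f; word=0x6fe0
[4+:1] prio=1 & 0x1 = 0x1; word=0x6ff0
[3+:1] ver=1 & 0x1 = 0x1; word=0x6ff8
[2+:1] chan=0 & 0x1 = 0x0; word=0x6ff8
[0+:2] opcode=-2 & 0x3 = 0x2; word=0x6ffa
word = 0x6ffa → big-endian bytes:
  [0]=0x6f  [1]=0xfa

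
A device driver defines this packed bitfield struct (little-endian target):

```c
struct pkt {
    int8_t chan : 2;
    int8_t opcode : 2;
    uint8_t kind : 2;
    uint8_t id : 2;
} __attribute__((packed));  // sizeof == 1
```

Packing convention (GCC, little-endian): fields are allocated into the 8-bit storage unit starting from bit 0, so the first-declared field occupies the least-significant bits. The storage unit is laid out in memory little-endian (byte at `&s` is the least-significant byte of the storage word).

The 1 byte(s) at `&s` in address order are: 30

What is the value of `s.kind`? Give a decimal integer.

[0]=0x30 (little-endian) → word 0x30
chan:2 @ bit 0 → (0x30>>0)&0x3 = 0x0
opcode:2 @ bit 2 → (0x30>>2)&0x3 = 0x0
kind:2 @ bit 4 → (0x30>>4)&0x3 = 0x3  ←
id:2 @ bit 6 → (0x30>>6)&0x3 = 0x0

3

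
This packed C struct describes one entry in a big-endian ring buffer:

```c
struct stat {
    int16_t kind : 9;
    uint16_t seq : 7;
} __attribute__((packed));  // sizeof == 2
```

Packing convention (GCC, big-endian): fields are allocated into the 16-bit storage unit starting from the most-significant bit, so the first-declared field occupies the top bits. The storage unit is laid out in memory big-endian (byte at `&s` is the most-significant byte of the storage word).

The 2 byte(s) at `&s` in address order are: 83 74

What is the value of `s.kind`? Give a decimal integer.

-250

[0]=0x83 [1]=0x74 (big-endian) → word 0x8374
kind:9 @ bit 7 → (0x8374>>7)&0x1ff = 0x106  ←
seq:7 @ bit 0 → (0x8374>>0)&0x7f = 0x74
kind signed 9b, MSB=1: 262 - 512 = -250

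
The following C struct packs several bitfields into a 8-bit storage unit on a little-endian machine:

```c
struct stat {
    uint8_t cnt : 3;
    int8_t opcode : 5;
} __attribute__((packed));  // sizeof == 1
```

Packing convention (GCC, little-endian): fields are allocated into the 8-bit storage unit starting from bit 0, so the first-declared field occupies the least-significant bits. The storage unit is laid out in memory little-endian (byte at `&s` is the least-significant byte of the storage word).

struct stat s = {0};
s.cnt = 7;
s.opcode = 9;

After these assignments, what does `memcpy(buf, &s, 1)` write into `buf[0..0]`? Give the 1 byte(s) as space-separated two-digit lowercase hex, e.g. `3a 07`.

4f

cnt (3b) val=7 bits=0x7 at bit 0: 0x07
opcode (5b) val=9 bits=0x9 at bit 3: 0x4f
word = 0x4f → little-endian bytes:
  [0]=0x4f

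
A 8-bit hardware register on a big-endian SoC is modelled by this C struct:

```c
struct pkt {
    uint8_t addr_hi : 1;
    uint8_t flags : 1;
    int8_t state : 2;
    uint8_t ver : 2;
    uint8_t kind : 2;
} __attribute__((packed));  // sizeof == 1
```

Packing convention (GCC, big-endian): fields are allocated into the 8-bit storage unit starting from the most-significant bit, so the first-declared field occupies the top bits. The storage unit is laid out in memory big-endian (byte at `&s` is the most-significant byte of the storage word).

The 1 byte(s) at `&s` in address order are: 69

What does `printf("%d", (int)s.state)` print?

[0]=0x69 (big-endian) → word 0x69
addr_hi:1 @ bit 7 → (0x69>>7)&0x1 = 0x0
flags:1 @ bit 6 → (0x69>>6)&0x1 = 0x1
state:2 @ bit 4 → (0x69>>4)&0x3 = 0x2  ←
ver:2 @ bit 2 → (0x69>>2)&0x3 = 0x2
kind:2 @ bit 0 → (0x69>>0)&0x3 = 0x1
state signed 2b, MSB=1: 2 - 4 = -2

-2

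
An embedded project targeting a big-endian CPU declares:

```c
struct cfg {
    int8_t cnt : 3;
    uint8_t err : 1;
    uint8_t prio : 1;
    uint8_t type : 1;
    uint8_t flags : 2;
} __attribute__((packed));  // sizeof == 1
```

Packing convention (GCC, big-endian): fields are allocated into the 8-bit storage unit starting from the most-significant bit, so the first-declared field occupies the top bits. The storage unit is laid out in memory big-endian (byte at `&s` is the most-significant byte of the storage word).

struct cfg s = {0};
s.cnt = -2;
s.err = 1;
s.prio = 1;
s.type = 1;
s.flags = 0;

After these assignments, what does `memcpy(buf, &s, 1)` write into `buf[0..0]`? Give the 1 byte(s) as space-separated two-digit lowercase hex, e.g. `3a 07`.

dc

cnt (3b) val=-2 bits=0x6 at bit 5: 0xc0
err (1b) val=1 bits=0x1 at bit 4: 0xd0
prio (1b) val=1 bits=0x1 at bit 3: 0xd8
type (1b) val=1 bits=0x1 at bit 2: 0xdc
flags (2b) val=0 bits=0x0 at bit 0: 0xdc
word = 0xdc → big-endian bytes:
  [0]=0xdc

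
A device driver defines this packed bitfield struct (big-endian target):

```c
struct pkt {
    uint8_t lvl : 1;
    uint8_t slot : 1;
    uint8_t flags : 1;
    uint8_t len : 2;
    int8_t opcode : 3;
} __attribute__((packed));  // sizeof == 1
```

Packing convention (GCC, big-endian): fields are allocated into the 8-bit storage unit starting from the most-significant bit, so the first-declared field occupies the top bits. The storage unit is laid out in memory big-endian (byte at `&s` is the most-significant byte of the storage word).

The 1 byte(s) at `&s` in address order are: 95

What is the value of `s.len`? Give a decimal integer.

[0]=0x95 (big-endian) → word 0x95
lvl [7+:1] = (word>>7) & 0x1 = 1
slot [6+:1] = (word>>6) & 0x1 = 0
flags [5+:1] = (word>>5) & 0x1 = 0
len [3+:2] = (word>>3) & 0x3 = 2  ←
opcode [0+:3] = (word>>0) & 0x7 = 5

2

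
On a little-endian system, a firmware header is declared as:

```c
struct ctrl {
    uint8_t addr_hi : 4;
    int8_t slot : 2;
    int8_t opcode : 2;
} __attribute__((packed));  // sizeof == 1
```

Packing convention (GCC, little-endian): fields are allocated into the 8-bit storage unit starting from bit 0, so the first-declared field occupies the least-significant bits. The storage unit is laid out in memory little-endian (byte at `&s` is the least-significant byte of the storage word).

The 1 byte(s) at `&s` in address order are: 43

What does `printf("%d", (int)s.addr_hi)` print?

3

[0]=0x43 (little-endian) → word 0x43
addr_hi:4 @ bit 0 → (0x43>>0)&0xf = 0x3  ←
slot:2 @ bit 4 → (0x43>>4)&0x3 = 0x0
opcode:2 @ bit 6 → (0x43>>6)&0x3 = 0x1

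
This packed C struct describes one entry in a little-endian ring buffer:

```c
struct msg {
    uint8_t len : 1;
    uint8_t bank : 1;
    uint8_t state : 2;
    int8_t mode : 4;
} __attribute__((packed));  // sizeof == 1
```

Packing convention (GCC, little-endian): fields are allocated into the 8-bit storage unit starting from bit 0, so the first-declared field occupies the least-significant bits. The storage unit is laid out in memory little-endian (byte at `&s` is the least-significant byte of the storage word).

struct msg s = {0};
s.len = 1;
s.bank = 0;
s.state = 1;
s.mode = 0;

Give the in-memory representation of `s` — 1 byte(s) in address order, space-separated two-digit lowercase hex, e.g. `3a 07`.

05

[0+:1] len=1 & 0x1 = 0x1; word=0x01
[1+:1] bank=0 & 0x1 = 0x0; word=0x01
[2+:2] state=1 & 0x3 = 0x1; word=0x05
[4+:4] mode=0 & 0xf = 0x0; word=0x05
word = 0x05 → little-endian bytes:
  [0]=0x05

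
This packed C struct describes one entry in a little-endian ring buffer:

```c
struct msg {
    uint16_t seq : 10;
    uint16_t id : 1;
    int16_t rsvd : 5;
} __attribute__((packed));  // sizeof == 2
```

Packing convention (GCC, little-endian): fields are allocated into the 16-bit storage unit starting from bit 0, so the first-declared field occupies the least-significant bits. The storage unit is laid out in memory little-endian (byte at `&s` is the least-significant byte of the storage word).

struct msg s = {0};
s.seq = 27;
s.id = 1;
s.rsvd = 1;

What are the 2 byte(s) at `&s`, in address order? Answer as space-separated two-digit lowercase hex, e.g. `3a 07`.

seq (10b) val=27 bits=0x1b at bit 0: 0x001b
id (1b) val=1 bits=0x1 at bit 10: 0x041b
rsvd (5b) val=1 bits=0x1 at bit 11: 0x0c1b
word = 0x0c1b → little-endian bytes:
  [0]=0x1b  [1]=0x0c

1b 0c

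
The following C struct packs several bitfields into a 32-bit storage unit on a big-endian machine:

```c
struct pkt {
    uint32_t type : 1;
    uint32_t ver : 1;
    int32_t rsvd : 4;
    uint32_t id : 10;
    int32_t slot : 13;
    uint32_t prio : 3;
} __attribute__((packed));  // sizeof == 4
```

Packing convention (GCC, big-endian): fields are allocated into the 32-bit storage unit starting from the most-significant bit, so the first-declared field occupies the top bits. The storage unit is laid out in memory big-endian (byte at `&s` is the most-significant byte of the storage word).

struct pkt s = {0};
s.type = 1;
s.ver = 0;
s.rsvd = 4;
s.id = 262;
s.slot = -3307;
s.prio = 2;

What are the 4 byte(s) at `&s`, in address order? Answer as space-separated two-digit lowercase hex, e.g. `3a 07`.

type:1 = 1 → 0x1 << 31 → word 0x80000000
ver:1 = 0 → 0x0 << 30 → word 0x80000000
rsvd:4 = 4 → 0x4 << 26 → word 0x90000000
id:10 = 262 → 0x106 << 16 → word 0x91060000
slot:13 = -3307 → 0x1315 << 3 → word 0x910698a8
prio:3 = 2 → 0x2 << 0 → word 0x910698aa
word = 0x910698aa → big-endian bytes:
  [0]=0x91  [1]=0x06  [2]=0x98  [3]=0xaa

91 06 98 aa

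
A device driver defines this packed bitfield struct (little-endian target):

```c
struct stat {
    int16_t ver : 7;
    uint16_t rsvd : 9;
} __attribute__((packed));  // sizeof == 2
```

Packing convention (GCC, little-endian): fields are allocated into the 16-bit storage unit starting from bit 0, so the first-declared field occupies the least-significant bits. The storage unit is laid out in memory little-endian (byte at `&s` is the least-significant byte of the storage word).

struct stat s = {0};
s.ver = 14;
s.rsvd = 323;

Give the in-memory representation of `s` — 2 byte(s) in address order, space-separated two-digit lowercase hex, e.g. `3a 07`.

8e a1

ver (7b) val=14 bits=0xe at bit 0: 0x000e
rsvd (9b) val=323 bits=0x143 at bit 7: 0xa18e
word = 0xa18e → little-endian bytes:
  [0]=0x8e  [1]=0xa1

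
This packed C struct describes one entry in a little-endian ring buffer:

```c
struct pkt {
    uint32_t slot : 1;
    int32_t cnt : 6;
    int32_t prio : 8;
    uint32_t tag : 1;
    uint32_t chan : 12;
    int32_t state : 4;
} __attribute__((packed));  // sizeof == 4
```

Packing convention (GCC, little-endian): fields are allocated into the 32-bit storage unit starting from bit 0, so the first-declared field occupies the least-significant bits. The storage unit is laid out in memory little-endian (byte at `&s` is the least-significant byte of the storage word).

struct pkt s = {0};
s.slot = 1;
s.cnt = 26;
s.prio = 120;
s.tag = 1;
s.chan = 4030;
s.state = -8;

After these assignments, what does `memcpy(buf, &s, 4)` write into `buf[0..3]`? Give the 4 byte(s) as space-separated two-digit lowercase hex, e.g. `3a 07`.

slot:1 = 1 → 0x1 << 0 → word 0x00000001
cnt:6 = 26 → 0x1a << 1 → word 0x00000035
prio:8 = 120 → 0x78 << 7 → word 0x00003c35
tag:1 = 1 → 0x1 << 15 → word 0x0000bc35
chan:12 = 4030 → 0xfbe << 16 → word 0x0fbebc35
state:4 = -8 → 0x8 << 28 → word 0x8fbebc35
word = 0x8fbebc35 → little-endian bytes:
  [0]=0x35  [1]=0xbc  [2]=0xbe  [3]=0x8f

35 bc be 8f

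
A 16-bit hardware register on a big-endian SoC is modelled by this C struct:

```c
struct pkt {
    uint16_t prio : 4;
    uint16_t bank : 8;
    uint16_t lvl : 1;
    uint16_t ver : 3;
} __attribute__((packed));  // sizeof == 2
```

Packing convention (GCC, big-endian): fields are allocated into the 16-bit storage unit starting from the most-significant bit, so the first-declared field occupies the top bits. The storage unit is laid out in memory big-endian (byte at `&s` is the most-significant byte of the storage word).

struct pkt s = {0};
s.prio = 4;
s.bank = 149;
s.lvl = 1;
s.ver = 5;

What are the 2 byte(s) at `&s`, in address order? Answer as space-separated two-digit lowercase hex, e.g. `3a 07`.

49 5d

[12+:4] prio=4 & 0xf = 0x4; word=0x4000
[4+:8] bank=149 & 0xff = 0x95; word=0x4950
[3+:1] lvl=1 & 0x1 = 0x1; word=0x4958
[0+:3] ver=5 & 0x7 = 0x5; word=0x495d
word = 0x495d → big-endian bytes:
  [0]=0x49  [1]=0x5d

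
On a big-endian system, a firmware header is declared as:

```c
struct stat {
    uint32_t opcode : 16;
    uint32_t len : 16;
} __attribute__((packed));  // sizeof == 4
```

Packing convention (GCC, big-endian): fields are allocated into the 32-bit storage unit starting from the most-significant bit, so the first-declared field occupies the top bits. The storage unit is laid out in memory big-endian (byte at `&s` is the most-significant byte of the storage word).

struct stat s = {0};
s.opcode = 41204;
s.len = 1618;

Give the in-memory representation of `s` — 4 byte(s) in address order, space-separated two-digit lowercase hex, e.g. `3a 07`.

a0 f4 06 52

[16+:16] opcode=41204 & 0xffff = 0xa0f4; word=0xa0f40000
[0+:16] len=1618 & 0xffff = 0x652; word=0xa0f40652
word = 0xa0f40652 → big-endian bytes:
  [0]=0xa0  [1]=0xf4  [2]=0x06  [3]=0x52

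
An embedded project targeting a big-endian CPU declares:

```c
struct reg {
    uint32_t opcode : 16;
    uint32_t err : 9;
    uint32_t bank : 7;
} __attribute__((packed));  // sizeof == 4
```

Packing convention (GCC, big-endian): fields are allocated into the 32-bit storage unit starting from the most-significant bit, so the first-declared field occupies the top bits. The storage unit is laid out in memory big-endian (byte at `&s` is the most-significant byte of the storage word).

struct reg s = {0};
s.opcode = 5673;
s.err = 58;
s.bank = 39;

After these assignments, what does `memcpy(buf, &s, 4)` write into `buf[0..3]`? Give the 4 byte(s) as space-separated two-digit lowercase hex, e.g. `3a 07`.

16 29 1d 27

opcode:16 = 5673 → 0x1629 << 16 → word 0x16290000
err:9 = 58 → 0x3a << 7 → word 0x16291d00
bank:7 = 39 → 0x27 << 0 → word 0x16291d27
word = 0x16291d27 → big-endian bytes:
  [0]=0x16  [1]=0x29  [2]=0x1d  [3]=0x27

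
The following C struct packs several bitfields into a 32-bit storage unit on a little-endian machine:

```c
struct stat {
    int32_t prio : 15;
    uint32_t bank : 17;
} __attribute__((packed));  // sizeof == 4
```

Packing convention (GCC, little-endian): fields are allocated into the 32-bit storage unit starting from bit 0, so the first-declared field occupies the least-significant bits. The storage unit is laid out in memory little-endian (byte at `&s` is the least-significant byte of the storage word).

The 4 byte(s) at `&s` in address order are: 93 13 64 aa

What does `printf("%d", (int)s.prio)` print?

5011

[0]=0x93 [1]=0x13 [2]=0x64 [3]=0xaa (little-endian) → word 0xaa641393
prio:15 @ bit 0 → (0xaa641393>>0)&0x7fff = 0x1393  ←
bank:17 @ bit 15 → (0xaa641393>>15)&0x1ffff = 0x154c8
prio signed 15b, MSB=0: value = 5011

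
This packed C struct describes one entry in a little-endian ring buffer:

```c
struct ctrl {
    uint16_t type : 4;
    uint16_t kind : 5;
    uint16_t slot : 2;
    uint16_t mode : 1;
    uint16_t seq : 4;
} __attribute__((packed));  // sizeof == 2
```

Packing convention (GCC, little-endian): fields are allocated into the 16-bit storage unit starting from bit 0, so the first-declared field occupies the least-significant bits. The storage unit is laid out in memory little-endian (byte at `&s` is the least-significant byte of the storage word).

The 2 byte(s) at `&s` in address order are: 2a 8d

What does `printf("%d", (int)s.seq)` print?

8

[0]=0x2a [1]=0x8d (little-endian) → word 0x8d2a
type [0+:4] = (word>>0) & 0xf = 10
kind [4+:5] = (word>>4) & 0x1f = 18
slot [9+:2] = (word>>9) & 0x3 = 2
mode [11+:1] = (word>>11) & 0x1 = 1
seq [12+:4] = (word>>12) & 0xf = 8  ←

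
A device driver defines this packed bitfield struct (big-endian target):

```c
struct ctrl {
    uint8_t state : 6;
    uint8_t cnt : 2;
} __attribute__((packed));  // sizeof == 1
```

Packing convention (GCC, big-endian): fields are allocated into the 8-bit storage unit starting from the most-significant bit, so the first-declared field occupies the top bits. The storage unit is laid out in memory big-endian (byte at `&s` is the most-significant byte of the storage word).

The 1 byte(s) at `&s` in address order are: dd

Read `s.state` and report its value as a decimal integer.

55

[0]=0xdd (big-endian) → word 0xdd
state:6 @ bit 2 → (0xdd>>2)&0x3f = 0x37  ←
cnt:2 @ bit 0 → (0xdd>>0)&0x3 = 0x1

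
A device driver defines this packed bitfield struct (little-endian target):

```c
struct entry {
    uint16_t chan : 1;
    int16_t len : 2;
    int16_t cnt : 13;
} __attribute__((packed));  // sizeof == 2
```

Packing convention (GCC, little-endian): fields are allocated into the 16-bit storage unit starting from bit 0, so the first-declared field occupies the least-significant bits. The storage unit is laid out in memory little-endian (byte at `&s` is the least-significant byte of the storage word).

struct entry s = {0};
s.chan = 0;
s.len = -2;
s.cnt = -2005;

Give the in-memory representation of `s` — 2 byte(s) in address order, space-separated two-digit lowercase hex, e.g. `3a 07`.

5c c1

[0+:1] chan=0 & 0x1 = 0x0; word=0x0000
[1+:2] len=-2 & 0x3 = 0x2; word=0x0004
[3+:13] cnt=-2005 & 0x1fff = 0x182b; word=0xc15c
word = 0xc15c → little-endian bytes:
  [0]=0x5c  [1]=0xc1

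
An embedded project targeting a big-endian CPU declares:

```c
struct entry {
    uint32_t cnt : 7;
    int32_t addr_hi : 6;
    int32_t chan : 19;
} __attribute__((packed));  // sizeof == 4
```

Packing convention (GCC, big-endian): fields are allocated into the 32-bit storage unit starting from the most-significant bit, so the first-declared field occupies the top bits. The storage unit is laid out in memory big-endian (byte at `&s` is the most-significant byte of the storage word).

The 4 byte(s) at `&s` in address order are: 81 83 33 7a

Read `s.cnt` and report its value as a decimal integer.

64

[0]=0x81 [1]=0x83 [2]=0x33 [3]=0x7a (big-endian) → word 0x8183337a
cnt [25+:7] = (word>>25) & 0x7f = 64  ←
addr_hi [19+:6] = (word>>19) & 0x3f = 48
chan [0+:19] = (word>>0) & 0x7ffff = 209786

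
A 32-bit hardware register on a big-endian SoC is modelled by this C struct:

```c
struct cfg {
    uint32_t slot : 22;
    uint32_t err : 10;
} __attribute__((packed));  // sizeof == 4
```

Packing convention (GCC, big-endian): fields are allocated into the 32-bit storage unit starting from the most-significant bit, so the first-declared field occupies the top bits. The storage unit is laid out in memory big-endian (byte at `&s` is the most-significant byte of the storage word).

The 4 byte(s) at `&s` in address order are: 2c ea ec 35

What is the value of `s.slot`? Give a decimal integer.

735931

[0]=0x2c [1]=0xea [2]=0xec [3]=0x35 (big-endian) → word 0x2ceaec35
slot [10+:22] = (word>>10) & 0x3fffff = 735931  ←
err [0+:10] = (word>>0) & 0x3ff = 53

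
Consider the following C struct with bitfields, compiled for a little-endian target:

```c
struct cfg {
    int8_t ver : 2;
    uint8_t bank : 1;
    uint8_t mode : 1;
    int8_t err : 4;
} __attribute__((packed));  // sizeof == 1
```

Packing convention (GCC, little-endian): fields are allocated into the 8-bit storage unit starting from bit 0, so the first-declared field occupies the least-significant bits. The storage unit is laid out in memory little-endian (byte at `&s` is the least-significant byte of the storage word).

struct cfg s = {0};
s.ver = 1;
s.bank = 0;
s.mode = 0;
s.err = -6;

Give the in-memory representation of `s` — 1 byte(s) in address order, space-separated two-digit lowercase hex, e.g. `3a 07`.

[0+:2] ver=1 & 0x3 = 0x1; word=0x01
[2+:1] bank=0 & 0x1 = 0x0; word=0x01
[3+:1] mode=0 & 0x1 = 0x0; word=0x01
[4+:4] err=-6 & 0xf = 0xa; word=0xa1
word = 0xa1 → little-endian bytes:
  [0]=0xa1

a1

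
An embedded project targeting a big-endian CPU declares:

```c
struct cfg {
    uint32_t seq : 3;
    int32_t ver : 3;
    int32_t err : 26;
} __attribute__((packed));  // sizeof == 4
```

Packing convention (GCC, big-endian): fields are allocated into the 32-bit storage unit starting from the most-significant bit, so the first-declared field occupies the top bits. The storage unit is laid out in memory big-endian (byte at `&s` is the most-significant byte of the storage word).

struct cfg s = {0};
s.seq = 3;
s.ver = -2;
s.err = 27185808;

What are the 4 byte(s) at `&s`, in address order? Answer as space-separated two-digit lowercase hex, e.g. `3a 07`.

seq (3b) val=3 bits=0x3 at bit 29: 0x60000000
ver (3b) val=-2 bits=0x6 at bit 26: 0x78000000
err (26b) val=27185808 bits=0x19ed290 at bit 0: 0x799ed290
word = 0x799ed290 → big-endian bytes:
  [0]=0x79  [1]=0x9e  [2]=0xd2  [3]=0x90

79 9e d2 90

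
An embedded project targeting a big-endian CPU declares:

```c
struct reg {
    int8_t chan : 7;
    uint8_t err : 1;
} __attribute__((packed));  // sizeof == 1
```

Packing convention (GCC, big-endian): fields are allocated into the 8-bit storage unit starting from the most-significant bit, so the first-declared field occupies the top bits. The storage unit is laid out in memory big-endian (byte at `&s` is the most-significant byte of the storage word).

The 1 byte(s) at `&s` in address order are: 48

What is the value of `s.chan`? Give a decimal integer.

36

[0]=0x48 (big-endian) → word 0x48
chan [1+:7] = (word>>1) & 0x7f = 36  ←
err [0+:1] = (word>>0) & 0x1 = 0
chan signed 7b, MSB=0: value = 36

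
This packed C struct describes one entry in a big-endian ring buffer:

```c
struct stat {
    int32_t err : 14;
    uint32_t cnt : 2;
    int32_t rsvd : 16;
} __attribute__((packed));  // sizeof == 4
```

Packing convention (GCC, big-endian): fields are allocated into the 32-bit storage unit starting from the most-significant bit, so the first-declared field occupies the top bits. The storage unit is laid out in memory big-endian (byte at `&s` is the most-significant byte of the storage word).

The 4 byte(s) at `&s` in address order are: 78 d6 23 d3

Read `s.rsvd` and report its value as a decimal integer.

9171

[0]=0x78 [1]=0xd6 [2]=0x23 [3]=0xd3 (big-endian) → word 0x78d623d3
err:14 @ bit 18 → (0x78d623d3>>18)&0x3fff = 0x1e35
cnt:2 @ bit 16 → (0x78d623d3>>16)&0x3 = 0x2
rsvd:16 @ bit 0 → (0x78d623d3>>0)&0xffff = 0x23d3  ←
rsvd signed 16b, MSB=0: value = 9171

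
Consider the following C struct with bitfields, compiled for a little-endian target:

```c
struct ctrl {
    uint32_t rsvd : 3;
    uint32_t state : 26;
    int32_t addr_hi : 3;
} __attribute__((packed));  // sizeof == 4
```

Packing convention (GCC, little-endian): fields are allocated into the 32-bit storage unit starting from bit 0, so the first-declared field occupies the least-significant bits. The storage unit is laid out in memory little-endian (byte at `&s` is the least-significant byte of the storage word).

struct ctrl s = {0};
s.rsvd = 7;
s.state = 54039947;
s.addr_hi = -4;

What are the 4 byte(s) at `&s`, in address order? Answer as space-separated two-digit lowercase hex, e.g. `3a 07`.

rsvd (3b) val=7 bits=0x7 at bit 0: 0x00000007
state (26b) val=54039947 bits=0x338958b at bit 3: 0x19c4ac5f
addr_hi (3b) val=-4 bits=0x4 at bit 29: 0x99c4ac5f
word = 0x99c4ac5f → little-endian bytes:
  [0]=0x5f  [1]=0xac  [2]=0xc4  [3]=0x99

5f ac c4 99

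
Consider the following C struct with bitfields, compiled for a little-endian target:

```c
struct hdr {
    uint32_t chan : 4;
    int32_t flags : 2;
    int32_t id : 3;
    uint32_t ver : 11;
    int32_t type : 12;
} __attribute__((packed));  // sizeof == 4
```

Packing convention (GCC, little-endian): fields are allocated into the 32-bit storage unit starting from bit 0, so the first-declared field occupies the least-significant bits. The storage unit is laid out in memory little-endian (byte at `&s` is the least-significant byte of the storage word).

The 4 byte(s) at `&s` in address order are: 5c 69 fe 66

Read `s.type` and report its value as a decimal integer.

1647

[0]=0x5c [1]=0x69 [2]=0xfe [3]=0x66 (little-endian) → word 0x66fe695c
chan:4 @ bit 0 → (0x66fe695c>>0)&0xf = 0xc
flags:2 @ bit 4 → (0x66fe695c>>4)&0x3 = 0x1
id:3 @ bit 6 → (0x66fe695c>>6)&0x7 = 0x5
ver:11 @ bit 9 → (0x66fe695c>>9)&0x7ff = 0x734
type:12 @ bit 20 → (0x66fe695c>>20)&0xfff = 0x66f  ←
type signed 12b, MSB=0: value = 1647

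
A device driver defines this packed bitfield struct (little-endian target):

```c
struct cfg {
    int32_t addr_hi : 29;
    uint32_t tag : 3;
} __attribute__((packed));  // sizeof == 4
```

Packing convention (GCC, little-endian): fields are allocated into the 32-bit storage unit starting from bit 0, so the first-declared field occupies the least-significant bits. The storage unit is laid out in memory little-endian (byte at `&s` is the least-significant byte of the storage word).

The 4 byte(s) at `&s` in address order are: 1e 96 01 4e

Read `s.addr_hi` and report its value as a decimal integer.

[0]=0x1e [1]=0x96 [2]=0x01 [3]=0x4e (little-endian) → word 0x4e01961e
addr_hi:29 @ bit 0 → (0x4e01961e>>0)&0x1fffffff = 0xe01961e  ←
tag:3 @ bit 29 → (0x4e01961e>>29)&0x7 = 0x2
addr_hi signed 29b, MSB=0: value = 234984990

234984990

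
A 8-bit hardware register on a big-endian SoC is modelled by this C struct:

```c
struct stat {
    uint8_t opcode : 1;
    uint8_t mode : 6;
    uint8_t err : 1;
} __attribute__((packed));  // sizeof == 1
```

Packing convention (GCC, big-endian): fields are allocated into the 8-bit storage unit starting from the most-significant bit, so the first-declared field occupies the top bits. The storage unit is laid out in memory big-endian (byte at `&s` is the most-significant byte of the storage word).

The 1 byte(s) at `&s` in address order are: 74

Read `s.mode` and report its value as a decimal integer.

[0]=0x74 (big-endian) → word 0x74
opcode:1 @ bit 7 → (0x74>>7)&0x1 = 0x0
mode:6 @ bit 1 → (0x74>>1)&0x3f = 0x3a  ←
err:1 @ bit 0 → (0x74>>0)&0x1 = 0x0

58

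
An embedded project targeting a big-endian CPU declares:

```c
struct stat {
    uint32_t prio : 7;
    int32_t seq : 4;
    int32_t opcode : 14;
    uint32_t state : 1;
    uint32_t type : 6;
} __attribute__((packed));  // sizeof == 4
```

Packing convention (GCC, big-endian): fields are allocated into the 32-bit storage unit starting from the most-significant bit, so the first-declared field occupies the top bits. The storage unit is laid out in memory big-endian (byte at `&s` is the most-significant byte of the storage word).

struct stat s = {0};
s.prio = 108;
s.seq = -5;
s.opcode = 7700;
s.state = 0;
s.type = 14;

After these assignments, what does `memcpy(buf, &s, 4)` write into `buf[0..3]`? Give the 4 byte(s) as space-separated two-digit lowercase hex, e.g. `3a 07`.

[25+:7] prio=108 & 0x7f = 0x6c; word=0xd8000000
[21+:4] seq=-5 & 0xf = 0xb; word=0xd9600000
[7+:14] opcode=7700 & 0x3fff = 0x1e14; word=0xd96f0a00
[6+:1] state=0 & 0x1 = 0x0; word=0xd96f0a00
[0+:6] type=14 & 0x3f = 0xe; word=0xd96f0a0e
word = 0xd96f0a0e → big-endian bytes:
  [0]=0xd9  [1]=0x6f  [2]=0x0a  [3]=0x0e

d9 6f 0a 0e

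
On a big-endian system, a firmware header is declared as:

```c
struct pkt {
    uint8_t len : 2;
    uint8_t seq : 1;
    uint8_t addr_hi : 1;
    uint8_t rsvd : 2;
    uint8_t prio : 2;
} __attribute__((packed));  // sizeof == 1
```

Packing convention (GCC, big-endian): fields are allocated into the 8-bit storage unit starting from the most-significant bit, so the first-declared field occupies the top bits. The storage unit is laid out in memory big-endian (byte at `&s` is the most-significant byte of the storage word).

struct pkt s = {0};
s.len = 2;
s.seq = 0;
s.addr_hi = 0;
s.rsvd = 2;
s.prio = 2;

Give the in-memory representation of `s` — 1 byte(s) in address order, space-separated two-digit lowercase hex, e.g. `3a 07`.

8a

len:2 = 2 → 0x2 << 6 → word 0x80
seq:1 = 0 → 0x0 << 5 → word 0x80
addr_hi:1 = 0 → 0x0 << 4 → word 0x80
rsvd:2 = 2 → 0x2 << 2 → word 0x88
prio:2 = 2 → 0x2 << 0 → word 0x8a
word = 0x8a → big-endian bytes:
  [0]=0x8a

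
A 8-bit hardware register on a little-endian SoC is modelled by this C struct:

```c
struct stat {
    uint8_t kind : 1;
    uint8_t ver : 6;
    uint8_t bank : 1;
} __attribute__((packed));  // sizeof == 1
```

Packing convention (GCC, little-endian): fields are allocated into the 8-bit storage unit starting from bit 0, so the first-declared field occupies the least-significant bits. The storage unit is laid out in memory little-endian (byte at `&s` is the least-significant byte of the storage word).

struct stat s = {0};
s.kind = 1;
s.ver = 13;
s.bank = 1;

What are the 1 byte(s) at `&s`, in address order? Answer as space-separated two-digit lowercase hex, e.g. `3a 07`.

9b

kind (1b) val=1 bits=0x1 at bit 0: 0x01
ver (6b) val=13 bits=0xd at bit 1: 0x1b
bank (1b) val=1 bits=0x1 at bit 7: 0x9b
word = 0x9b → little-endian bytes:
  [0]=0x9b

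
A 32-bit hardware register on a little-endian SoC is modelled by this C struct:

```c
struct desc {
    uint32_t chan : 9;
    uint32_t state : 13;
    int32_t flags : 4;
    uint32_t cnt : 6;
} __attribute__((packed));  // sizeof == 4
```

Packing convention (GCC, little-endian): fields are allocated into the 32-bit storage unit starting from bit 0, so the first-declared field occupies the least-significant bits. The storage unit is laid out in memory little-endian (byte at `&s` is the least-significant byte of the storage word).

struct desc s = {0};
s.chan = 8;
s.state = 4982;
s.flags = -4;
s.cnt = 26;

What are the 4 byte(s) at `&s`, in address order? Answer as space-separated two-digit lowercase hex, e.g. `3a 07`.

chan (9b) val=8 bits=0x8 at bit 0: 0x00000008
state (13b) val=4982 bits=0x1376 at bit 9: 0x0026ec08
flags (4b) val=-4 bits=0xc at bit 22: 0x0326ec08
cnt (6b) val=26 bits=0x1a at bit 26: 0x6b26ec08
word = 0x6b26ec08 → little-endian bytes:
  [0]=0x08  [1]=0xec  [2]=0x26  [3]=0x6b

08 ec 26 6b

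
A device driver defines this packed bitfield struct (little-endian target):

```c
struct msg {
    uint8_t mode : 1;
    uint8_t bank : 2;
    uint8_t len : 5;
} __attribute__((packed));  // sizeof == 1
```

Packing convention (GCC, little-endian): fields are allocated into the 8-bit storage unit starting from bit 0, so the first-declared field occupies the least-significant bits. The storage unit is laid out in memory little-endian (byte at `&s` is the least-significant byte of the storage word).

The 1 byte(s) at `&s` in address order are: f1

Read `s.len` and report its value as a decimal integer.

30

[0]=0xf1 (little-endian) → word 0xf1
mode:1 @ bit 0 → (0xf1>>0)&0x1 = 0x1
bank:2 @ bit 1 → (0xf1>>1)&0x3 = 0x0
len:5 @ bit 3 → (0xf1>>3)&0x1f = 0x1e  ←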